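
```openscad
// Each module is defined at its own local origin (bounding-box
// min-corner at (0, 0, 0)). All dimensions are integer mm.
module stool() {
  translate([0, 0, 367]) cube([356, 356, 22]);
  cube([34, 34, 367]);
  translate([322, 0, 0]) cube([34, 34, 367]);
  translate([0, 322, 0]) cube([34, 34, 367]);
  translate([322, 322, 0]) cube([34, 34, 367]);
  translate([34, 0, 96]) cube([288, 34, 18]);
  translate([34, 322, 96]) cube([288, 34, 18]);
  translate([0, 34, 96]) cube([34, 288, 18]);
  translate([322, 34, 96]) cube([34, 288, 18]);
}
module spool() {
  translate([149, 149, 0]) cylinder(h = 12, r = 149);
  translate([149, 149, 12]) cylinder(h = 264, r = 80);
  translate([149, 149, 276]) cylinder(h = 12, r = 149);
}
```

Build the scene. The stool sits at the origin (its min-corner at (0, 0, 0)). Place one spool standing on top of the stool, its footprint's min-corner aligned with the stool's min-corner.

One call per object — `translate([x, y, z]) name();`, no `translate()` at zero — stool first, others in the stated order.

stool();
translate([0, 0, 389]) spool();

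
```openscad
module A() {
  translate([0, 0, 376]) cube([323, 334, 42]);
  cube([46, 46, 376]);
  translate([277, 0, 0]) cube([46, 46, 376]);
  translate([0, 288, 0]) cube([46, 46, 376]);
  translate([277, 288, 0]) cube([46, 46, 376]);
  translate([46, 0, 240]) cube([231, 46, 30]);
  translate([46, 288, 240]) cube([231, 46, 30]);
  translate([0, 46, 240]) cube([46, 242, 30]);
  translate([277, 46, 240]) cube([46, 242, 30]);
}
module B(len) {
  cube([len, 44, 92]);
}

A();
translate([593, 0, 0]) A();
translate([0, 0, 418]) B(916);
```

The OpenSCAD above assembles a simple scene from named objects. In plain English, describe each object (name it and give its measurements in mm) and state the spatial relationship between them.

A is a simple wooden stool: a rectangular seat 323 mm (x) by 334 mm (y), 42 mm thick, top face at z = 418 mm, on four square legs, each 46×46 mm in cross-section. The legs rest on z = 0, each flush with a corner of the seat. Four stretchers, 46 mm wide and 30 mm tall, connect adjacent legs with their undersides at z = 240 mm, each running between the inner faces of the legs it joins and aligned with the legs' outer faces on the other axis.

B is a rectangular beam 916 mm long (x), 44 mm deep (y), 92 mm thick (z).

The beam spans the tops of two stools placed 270 mm apart, resting at z = 418 mm.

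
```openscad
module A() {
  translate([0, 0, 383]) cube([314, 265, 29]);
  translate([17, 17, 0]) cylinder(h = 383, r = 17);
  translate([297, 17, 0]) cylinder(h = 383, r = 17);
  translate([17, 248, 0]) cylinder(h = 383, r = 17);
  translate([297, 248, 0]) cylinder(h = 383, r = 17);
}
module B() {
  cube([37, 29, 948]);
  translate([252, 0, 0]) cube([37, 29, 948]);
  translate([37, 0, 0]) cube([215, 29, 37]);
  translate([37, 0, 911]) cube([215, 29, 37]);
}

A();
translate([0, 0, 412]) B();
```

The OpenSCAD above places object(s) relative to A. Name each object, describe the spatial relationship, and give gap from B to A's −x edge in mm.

The picture frame's min-x is at 0; the stool's min-x is 0; gap = 0 mm.

A is a stool. B is a picture frame. The picture frame is on top of the stool. The gap from the picture frame to the stool's −x edge is 0 mm.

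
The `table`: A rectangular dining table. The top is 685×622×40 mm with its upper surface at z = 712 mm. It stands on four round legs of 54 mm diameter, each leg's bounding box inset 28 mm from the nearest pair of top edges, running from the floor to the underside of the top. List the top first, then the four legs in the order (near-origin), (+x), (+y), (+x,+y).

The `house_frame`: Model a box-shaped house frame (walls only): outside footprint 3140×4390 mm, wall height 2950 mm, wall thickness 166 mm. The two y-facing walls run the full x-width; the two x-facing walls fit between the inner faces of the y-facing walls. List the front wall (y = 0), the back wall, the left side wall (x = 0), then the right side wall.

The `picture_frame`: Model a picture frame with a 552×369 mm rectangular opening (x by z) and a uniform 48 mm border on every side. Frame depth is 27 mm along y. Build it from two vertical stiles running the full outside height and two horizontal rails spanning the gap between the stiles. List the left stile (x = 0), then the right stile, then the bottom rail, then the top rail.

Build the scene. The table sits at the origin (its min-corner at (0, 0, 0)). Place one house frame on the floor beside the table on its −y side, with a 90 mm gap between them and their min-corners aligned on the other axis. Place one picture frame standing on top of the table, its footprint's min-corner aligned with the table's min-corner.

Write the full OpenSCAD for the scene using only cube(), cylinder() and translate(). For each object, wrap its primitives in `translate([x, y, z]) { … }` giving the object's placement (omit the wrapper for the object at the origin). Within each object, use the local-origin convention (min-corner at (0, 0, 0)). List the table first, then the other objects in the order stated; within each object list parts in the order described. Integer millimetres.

translate([0, 0, 672]) cube([685, 622, 40]);
translate([55, 55, 0]) cylinder(h = 672, r = 27);
translate([630, 55, 0]) cylinder(h = 672, r = 27);
translate([55, 567, 0]) cylinder(h = 672, r = 27);
translate([630, 567, 0]) cylinder(h = 672, r = 27);
translate([0, -4480, 0]) {
  cube([3140, 166, 2950]);
  translate([0, 4224, 0]) cube([3140, 166, 2950]);
  translate([0, 166, 0]) cube([166, 4058, 2950]);
  translate([2974, 166, 0]) cube([166, 4058, 2950]);
}
translate([0, 0, 712]) {
  cube([48, 27, 465]);
  translate([600, 0, 0]) cube([48, 27, 465]);
  translate([48, 0, 0]) cube([552, 27, 48]);
  translate([48, 0, 417]) cube([552, 27, 48]);
}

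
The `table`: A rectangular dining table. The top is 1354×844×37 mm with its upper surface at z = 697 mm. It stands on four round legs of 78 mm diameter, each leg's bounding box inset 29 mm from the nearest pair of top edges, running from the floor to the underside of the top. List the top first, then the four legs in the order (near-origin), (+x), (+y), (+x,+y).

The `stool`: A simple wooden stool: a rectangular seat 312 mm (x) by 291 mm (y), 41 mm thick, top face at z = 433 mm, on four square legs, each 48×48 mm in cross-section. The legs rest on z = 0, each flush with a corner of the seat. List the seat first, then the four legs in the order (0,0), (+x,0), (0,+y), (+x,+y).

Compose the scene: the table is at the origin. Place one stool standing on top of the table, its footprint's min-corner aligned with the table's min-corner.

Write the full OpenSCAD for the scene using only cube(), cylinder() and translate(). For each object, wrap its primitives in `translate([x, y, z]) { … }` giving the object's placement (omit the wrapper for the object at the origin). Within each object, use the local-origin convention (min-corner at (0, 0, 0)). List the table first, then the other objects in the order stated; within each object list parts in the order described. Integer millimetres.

translate([0, 0, 660]) cube([1354, 844, 37]);
translate([68, 68, 0]) cylinder(h = 660, r = 39);
translate([1286, 68, 0]) cylinder(h = 660, r = 39);
translate([68, 776, 0]) cylinder(h = 660, r = 39);
translate([1286, 776, 0]) cylinder(h = 660, r = 39);
translate([0, 0, 697]) {
  translate([0, 0, 392]) cube([312, 291, 41]);
  cube([48, 48, 392]);
  translate([264, 0, 0]) cube([48, 48, 392]);
  translate([0, 243, 0]) cube([48, 48, 392]);
  translate([264, 243, 0]) cube([48, 48, 392]);
}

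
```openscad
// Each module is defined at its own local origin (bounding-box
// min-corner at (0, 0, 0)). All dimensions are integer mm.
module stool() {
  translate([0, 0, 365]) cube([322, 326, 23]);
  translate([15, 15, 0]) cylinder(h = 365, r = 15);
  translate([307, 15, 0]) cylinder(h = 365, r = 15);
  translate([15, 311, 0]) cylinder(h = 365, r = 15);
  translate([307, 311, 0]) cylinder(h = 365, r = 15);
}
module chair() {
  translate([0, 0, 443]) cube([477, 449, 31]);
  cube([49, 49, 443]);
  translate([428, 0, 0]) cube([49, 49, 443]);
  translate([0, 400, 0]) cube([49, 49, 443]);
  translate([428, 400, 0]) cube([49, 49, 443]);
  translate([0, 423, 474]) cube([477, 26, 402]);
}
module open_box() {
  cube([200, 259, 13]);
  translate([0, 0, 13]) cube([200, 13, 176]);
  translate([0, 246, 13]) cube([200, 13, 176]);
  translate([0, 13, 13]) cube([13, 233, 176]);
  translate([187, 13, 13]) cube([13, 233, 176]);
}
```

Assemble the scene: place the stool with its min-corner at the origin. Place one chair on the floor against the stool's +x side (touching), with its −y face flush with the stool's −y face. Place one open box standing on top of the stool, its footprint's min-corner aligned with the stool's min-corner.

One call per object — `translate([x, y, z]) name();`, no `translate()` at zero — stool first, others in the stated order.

stool();
translate([322, 0, 0]) chair();
translate([0, 0, 388]) open_box();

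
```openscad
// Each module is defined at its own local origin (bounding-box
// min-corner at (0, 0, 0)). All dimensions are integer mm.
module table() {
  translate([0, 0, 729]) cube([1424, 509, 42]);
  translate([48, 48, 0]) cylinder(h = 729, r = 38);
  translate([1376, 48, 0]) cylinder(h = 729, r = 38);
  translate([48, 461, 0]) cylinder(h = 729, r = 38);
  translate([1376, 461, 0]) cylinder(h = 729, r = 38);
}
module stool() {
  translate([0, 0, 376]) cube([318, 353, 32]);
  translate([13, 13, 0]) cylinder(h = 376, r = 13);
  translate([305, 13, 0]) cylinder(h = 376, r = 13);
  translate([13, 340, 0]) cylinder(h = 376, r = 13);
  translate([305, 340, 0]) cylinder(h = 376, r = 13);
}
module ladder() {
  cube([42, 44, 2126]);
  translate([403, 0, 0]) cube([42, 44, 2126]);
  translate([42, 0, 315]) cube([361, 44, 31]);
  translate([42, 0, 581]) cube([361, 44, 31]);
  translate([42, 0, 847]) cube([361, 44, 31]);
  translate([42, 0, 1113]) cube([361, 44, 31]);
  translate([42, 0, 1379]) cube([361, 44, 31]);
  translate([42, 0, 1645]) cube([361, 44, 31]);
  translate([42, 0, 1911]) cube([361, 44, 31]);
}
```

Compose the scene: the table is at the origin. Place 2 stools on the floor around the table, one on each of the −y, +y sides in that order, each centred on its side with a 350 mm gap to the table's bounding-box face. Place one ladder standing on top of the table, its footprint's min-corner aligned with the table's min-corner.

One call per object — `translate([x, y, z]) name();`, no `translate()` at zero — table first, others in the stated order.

table();
translate([553, -703, 0]) stool();
translate([553, 859, 0]) stool();
translate([0, 0, 771]) ladder();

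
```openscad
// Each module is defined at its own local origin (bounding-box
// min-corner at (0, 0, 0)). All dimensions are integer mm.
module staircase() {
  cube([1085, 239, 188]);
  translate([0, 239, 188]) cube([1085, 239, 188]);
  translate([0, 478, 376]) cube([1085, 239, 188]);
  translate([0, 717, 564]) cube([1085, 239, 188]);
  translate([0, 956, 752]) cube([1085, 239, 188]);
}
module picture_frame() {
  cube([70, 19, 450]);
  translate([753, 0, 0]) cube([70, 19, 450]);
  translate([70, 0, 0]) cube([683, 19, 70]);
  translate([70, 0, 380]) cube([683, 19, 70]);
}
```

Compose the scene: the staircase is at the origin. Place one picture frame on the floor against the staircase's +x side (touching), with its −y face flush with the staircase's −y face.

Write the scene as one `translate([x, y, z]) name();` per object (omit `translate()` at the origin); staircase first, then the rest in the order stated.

staircase();
translate([1085, 0, 0]) picture_frame();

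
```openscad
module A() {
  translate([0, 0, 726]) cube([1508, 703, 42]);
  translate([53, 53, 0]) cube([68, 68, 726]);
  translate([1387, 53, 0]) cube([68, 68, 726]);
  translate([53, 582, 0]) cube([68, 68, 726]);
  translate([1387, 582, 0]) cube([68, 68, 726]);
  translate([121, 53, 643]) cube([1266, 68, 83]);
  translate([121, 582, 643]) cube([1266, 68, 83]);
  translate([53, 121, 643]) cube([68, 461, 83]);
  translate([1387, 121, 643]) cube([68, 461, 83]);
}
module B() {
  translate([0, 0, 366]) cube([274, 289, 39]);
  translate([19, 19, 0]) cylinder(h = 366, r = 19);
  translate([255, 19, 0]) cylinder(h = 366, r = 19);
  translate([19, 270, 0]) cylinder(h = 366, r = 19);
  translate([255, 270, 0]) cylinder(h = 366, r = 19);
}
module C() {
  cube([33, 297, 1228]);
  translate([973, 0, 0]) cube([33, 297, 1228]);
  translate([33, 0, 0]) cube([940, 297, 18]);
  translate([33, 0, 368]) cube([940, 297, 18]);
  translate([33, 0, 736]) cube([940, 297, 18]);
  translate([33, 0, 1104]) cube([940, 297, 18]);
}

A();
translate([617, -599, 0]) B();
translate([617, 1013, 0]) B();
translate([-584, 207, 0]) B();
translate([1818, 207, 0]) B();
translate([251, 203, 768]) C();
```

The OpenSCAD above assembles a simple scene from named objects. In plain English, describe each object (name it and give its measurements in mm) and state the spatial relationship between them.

A is a table: top 1508 mm (x) × 703 mm (y), 42 mm thick, upper face at z = 768 mm, on four 68×68 mm square legs, each inset 53 mm from the nearest pair of top edges, running from z = 0 to the bottom of the top. Four apron rails, 68 mm thick and 83 mm tall, run between adjacent legs with their top edges flush with the underside of the top and their outer faces flush with the legs' outer faces.

B is a four-legged stool. The seat is 274×289 mm, 39 mm thick, top at z = 405 mm. It stands on four round legs, each 38 mm in diameter, from z = 0 to the seat underside, each leg's axis is inset half a diameter from the nearest pair of seat edges (so the leg's bounding box is flush with the corner).

C is an open bookshelf. Two side panels, each 33 mm thick, 297 mm deep and 1228 mm tall, stand 1006 mm apart (outside-to-outside). Between them sit 4 shelves, each 18 mm thick and 297 mm deep, spanning the full gap between the sides. The bottom shelf rests on the floor (its underside at z = 0) and the clear gap between one shelf's top and the next shelf's underside is 350 mm.

Four stools sit around the table at the −y, +y, −x, +x sides. The bookshelf is on top of the table, centred.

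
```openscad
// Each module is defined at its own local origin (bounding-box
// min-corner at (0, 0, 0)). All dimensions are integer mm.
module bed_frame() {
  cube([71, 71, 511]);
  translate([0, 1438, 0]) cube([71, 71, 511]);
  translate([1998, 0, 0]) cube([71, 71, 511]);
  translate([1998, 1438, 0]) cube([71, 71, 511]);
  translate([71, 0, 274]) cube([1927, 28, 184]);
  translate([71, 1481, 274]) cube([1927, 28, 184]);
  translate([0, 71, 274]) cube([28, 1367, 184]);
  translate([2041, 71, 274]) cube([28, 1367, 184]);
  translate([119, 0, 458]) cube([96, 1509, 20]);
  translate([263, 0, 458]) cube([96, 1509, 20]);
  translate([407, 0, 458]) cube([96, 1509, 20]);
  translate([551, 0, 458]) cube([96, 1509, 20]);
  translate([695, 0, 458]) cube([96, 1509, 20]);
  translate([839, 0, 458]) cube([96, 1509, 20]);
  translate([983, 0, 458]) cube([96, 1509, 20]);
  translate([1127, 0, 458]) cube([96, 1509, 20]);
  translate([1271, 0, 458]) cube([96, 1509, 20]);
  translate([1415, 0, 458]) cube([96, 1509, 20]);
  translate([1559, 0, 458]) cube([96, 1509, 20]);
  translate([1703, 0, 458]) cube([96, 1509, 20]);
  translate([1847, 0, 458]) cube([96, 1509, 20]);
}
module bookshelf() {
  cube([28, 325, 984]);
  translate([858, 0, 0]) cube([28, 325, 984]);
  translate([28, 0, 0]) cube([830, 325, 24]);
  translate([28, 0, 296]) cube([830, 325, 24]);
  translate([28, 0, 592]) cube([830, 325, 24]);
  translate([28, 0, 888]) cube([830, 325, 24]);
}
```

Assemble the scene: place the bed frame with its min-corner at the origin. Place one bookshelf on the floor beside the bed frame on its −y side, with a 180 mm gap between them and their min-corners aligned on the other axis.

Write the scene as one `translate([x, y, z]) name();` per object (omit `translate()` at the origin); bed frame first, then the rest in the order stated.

bed_frame();
translate([0, -505, 0]) bookshelf();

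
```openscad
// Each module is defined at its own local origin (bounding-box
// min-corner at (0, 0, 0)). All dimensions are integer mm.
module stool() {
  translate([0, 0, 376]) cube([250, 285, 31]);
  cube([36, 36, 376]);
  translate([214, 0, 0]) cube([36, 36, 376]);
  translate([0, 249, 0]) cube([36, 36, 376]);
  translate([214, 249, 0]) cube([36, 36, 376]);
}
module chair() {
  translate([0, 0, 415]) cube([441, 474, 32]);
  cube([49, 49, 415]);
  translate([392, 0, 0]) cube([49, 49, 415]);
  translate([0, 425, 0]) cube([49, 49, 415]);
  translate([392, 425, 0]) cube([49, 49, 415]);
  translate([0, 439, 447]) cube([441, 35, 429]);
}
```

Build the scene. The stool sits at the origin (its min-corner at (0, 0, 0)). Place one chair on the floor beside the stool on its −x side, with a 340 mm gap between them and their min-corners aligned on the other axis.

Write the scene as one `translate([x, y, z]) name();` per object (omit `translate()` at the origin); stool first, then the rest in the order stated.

stool();
translate([-781, 0, 0]) chair();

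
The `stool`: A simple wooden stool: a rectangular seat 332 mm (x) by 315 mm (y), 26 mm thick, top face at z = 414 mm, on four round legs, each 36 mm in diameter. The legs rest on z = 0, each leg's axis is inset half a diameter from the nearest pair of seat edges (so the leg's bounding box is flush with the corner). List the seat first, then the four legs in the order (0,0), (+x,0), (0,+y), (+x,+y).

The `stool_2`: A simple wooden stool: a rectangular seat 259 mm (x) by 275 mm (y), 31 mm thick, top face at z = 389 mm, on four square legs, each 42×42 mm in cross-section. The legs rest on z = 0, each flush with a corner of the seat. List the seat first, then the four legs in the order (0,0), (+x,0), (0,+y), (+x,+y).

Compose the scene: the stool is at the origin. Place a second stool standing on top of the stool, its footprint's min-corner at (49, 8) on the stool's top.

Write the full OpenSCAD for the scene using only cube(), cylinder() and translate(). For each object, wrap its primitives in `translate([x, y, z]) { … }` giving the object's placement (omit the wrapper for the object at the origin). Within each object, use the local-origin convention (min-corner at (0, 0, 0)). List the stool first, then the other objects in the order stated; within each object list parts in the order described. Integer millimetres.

translate([0, 0, 388]) cube([332, 315, 26]);
translate([18, 18, 0]) cylinder(h = 388, r = 18);
translate([314, 18, 0]) cylinder(h = 388, r = 18);
translate([18, 297, 0]) cylinder(h = 388, r = 18);
translate([314, 297, 0]) cylinder(h = 388, r = 18);
translate([49, 8, 414]) {
  translate([0, 0, 358]) cube([259, 275, 31]);
  cube([42, 42, 358]);
  translate([217, 0, 0]) cube([42, 42, 358]);
  translate([0, 233, 0]) cube([42, 42, 358]);
  translate([217, 233, 0]) cube([42, 42, 358]);
}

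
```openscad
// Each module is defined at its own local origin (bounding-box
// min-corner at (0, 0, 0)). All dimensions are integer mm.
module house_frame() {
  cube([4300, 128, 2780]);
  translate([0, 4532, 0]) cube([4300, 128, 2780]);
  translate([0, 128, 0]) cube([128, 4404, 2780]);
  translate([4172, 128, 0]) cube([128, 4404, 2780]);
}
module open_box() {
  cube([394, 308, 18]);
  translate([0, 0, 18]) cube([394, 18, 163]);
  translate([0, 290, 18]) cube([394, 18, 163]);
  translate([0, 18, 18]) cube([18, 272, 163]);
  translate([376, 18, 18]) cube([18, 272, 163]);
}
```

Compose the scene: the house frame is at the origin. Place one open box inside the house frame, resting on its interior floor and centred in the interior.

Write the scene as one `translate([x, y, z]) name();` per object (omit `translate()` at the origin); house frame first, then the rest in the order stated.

house_frame();
translate([1953, 2176, 0]) open_box();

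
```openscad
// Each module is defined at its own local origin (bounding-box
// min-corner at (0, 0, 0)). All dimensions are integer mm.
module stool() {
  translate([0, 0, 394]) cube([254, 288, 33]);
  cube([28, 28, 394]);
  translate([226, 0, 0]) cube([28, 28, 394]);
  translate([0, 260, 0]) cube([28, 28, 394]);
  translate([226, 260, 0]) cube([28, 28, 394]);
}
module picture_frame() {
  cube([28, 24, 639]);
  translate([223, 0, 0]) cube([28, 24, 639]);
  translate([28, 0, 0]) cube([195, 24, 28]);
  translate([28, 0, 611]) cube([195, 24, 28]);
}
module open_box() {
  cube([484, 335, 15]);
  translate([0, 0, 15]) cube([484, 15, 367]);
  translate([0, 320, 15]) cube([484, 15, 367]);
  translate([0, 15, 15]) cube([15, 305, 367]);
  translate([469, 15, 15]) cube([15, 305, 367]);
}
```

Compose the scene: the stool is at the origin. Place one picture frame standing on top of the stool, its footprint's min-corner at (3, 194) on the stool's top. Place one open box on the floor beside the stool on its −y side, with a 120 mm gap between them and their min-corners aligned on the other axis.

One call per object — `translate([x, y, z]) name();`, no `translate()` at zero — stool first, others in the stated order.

stool();
translate([3, 194, 427]) picture_frame();
translate([0, -455, 0]) open_box();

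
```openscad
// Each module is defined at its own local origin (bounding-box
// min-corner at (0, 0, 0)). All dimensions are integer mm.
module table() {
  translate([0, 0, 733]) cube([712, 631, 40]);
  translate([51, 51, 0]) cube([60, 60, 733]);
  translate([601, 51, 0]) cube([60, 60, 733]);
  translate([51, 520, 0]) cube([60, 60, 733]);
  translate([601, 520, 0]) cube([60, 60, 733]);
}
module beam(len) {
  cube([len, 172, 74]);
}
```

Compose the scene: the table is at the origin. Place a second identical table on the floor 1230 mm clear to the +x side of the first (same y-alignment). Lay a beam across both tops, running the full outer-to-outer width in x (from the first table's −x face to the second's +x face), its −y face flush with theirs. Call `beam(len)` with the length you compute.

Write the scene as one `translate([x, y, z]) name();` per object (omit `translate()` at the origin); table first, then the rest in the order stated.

table();
translate([1942, 0, 0]) table();
translate([0, 0, 773]) beam(2654);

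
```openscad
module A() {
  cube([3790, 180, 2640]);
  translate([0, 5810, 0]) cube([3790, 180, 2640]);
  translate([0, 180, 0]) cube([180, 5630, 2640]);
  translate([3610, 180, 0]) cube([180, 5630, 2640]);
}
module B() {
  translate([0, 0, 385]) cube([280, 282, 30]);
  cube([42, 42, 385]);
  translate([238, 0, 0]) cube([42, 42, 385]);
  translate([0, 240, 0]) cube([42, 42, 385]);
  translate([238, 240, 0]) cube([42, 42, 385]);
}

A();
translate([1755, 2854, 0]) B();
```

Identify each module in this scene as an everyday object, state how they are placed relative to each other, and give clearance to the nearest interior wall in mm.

Clearances: x = 1575, y = 2674; minimum 1575 mm.

A is a house frame. B is a stool. The stool sits inside the house frame, centred. The clearance to the nearest interior wall is 1575 mm.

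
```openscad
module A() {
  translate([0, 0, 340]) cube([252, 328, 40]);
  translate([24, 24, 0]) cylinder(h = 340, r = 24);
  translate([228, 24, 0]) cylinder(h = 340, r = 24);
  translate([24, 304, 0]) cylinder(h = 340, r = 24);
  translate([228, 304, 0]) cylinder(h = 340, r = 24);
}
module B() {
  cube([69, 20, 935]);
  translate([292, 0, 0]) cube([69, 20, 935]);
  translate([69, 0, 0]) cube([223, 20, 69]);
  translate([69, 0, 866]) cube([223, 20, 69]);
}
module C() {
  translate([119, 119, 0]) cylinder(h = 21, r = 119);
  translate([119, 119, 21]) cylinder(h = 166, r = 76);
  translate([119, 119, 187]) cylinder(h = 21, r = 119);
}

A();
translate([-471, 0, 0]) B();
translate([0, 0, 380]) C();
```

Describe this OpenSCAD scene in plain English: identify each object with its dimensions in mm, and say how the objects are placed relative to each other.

A is a four-legged stool. The seat is 252×328 mm, 40 mm thick, top at z = 380 mm. It stands on four round legs, each 48 mm in diameter, from z = 0 to the seat underside, each leg's axis is inset half a diameter from the nearest pair of seat edges (so the leg's bounding box is flush with the corner).

B is a picture frame with a 223×797 mm rectangular opening (x by z) and a uniform 69 mm border on every side. Frame depth is 20 mm along y. It is built from two vertical stiles running the full outside height and two horizontal rails spanning the gap between the stiles.

C is a spool: two coaxial disc flanges of radius 119 mm and thickness 21 mm, joined by a core cylinder of radius 76 mm and height 166 mm. The lower flange rests on z = 0 and the three cylinders share a vertical axis.

The picture frame is on the floor beside the stool on its −x side. The spool is on top of the stool.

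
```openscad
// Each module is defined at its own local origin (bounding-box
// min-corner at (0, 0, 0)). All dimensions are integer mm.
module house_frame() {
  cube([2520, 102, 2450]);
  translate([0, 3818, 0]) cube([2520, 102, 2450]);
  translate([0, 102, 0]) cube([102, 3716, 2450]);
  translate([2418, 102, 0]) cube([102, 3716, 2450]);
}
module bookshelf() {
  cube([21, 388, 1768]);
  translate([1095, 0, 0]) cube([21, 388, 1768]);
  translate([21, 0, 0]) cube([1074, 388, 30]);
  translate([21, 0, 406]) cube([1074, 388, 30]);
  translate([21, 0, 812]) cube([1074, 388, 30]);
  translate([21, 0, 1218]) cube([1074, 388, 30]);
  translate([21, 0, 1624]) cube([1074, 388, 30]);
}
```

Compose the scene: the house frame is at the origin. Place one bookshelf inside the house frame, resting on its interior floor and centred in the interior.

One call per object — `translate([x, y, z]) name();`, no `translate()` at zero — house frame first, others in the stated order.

house_frame();
translate([702, 1766, 0]) bookshelf();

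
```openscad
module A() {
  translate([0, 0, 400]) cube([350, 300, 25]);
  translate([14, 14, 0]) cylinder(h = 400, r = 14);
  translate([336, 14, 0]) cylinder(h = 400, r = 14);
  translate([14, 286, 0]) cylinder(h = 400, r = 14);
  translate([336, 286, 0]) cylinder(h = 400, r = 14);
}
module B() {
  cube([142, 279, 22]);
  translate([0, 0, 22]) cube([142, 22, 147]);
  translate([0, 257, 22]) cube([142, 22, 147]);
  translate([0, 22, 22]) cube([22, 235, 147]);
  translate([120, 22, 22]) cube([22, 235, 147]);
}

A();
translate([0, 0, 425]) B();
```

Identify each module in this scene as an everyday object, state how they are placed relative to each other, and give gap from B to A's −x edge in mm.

A is a stool. B is an open box. The open box is on top of the stool. The gap from the open box to the stool's −x edge is 0 mm.

The open box's min-x is at 0; the stool's min-x is 0; gap = 0 mm.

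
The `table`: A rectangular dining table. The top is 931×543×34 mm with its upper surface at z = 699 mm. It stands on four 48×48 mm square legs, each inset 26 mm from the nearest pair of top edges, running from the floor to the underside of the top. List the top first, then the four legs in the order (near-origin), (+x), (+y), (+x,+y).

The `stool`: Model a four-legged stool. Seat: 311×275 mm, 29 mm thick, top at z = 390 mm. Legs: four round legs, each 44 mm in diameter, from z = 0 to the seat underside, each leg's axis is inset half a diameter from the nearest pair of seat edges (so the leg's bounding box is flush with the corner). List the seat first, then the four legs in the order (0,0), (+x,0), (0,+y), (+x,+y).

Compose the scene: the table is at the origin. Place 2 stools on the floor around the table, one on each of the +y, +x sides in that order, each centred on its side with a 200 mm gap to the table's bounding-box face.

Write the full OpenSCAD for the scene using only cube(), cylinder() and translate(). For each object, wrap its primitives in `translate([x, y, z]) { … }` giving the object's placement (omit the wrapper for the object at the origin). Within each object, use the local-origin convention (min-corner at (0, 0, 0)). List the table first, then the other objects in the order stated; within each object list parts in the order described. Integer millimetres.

translate([0, 0, 665]) cube([931, 543, 34]);
translate([26, 26, 0]) cube([48, 48, 665]);
translate([857, 26, 0]) cube([48, 48, 665]);
translate([26, 469, 0]) cube([48, 48, 665]);
translate([857, 469, 0]) cube([48, 48, 665]);
translate([310, 743, 0]) {
  translate([0, 0, 361]) cube([311, 275, 29]);
  translate([22, 22, 0]) cylinder(h = 361, r = 22);
  translate([289, 22, 0]) cylinder(h = 361, r = 22);
  translate([22, 253, 0]) cylinder(h = 361, r = 22);
  translate([289, 253, 0]) cylinder(h = 361, r = 22);
}
translate([1131, 134, 0]) {
  translate([0, 0, 361]) cube([311, 275, 29]);
  translate([22, 22, 0]) cylinder(h = 361, r = 22);
  translate([289, 22, 0]) cylinder(h = 361, r = 22);
  translate([22, 253, 0]) cylinder(h = 361, r = 22);
  translate([289, 253, 0]) cylinder(h = 361, r = 22);
}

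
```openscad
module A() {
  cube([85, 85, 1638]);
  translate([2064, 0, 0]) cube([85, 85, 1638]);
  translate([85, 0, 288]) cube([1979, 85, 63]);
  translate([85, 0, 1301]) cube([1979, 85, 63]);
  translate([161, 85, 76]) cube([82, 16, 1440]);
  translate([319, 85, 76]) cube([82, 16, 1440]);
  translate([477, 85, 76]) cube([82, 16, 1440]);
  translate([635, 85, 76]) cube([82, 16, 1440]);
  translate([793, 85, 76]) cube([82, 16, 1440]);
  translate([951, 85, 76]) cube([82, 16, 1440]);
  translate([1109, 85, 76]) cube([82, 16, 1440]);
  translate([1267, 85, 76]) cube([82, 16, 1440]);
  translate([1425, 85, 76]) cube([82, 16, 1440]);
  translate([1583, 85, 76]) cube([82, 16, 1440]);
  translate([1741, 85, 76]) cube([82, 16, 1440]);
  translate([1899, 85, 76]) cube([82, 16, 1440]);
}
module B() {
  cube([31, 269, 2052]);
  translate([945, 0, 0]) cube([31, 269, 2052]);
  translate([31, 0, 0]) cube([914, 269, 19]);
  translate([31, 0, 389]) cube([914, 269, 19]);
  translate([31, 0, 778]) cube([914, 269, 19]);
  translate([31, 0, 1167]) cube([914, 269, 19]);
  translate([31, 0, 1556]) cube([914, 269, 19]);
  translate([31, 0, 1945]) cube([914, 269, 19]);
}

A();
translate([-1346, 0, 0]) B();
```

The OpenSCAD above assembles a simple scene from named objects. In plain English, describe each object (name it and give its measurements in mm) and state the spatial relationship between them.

A is a fence section. Two 85×85 mm posts, 1638 mm tall, stand on the floor with a clear span of 1979 mm between their inner faces. Two horizontal rails of 85×63 mm section span the gap between the posts with their undersides at z = 288 mm and z = 1301 mm, flush with the posts' −y face. 12 pickets, each 82 mm wide, 16 mm thick and 1440 mm tall, are fixed to the +y face of the rails with their bottoms at z = 76 mm, evenly spaced across the span with equal gaps (rounded down to the nearest mm) at the −x end and between each pair — any rounding remainder accumulates at the +x end.

B is a bookshelf 976 mm wide overall, 269 mm deep and 2052 mm tall. The two sides are 31 mm thick vertical panels. 6 horizontal shelves of 19 mm thickness span between the inner faces of the sides; the lowest shelf sits on the floor and shelves are stacked with a clear vertical gap of 370 mm between each pair.

The bookshelf is on the floor beside the fence section on its −x side.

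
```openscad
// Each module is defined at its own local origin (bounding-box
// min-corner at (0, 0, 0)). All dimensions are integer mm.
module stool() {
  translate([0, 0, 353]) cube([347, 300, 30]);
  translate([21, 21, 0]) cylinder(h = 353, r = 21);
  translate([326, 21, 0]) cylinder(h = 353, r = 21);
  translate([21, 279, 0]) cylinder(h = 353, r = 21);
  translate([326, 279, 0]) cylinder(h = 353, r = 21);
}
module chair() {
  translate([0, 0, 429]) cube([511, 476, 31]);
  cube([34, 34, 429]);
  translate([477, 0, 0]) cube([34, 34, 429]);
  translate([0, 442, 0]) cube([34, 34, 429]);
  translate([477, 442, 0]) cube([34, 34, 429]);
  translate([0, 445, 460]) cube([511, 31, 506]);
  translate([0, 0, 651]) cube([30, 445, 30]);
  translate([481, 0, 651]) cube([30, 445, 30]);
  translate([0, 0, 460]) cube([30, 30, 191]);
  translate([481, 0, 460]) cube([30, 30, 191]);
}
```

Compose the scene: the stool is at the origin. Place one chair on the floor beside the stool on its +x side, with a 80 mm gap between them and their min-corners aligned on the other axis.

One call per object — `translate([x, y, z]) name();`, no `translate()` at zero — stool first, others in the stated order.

stool();
translate([427, 0, 0]) chair();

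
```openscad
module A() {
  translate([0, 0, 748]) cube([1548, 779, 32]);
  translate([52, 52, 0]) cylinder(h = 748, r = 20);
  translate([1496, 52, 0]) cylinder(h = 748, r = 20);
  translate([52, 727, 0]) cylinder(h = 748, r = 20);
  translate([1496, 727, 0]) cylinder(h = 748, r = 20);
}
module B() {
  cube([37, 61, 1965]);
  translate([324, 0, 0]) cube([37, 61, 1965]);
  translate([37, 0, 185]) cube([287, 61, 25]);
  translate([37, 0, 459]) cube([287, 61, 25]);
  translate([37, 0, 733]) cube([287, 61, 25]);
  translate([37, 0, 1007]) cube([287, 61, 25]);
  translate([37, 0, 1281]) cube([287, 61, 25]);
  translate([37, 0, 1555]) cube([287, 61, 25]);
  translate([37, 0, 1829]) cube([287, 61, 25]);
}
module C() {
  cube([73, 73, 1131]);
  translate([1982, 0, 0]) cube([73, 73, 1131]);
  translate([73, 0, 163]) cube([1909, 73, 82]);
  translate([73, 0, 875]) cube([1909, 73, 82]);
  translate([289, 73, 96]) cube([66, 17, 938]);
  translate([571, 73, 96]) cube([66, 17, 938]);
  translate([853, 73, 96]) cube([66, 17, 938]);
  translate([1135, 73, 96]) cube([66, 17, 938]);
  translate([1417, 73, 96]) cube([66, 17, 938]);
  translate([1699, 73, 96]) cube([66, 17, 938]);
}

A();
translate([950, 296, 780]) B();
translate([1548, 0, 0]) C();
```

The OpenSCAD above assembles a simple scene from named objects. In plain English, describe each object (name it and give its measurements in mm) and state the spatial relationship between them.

A is a table with a 1548×779 mm rectangular top, 32 mm thick, top surface at z = 780 mm, supported by four round legs of 40 mm diameter, each leg's bounding box inset 32 mm from the nearest pair of top edges, running from the floor.

B is a straight ladder. Two 37×61 mm vertical rails, 1965 mm tall, stand 361 mm apart (outside-to-outside) with their front faces coplanar on the −y side. 7 rungs, each 61 mm deep and 25 mm tall, span between the inner faces of the rails, front faces flush with the rails. The lowest rung's underside is at z = 185 mm and rungs are spaced 274 mm apart (underside to underside).

C is a fence section. Two 73×73 mm posts, 1131 mm tall, stand on the floor with a clear span of 1909 mm between their inner faces. Two horizontal rails of 73×82 mm section span the gap between the posts with their undersides at z = 163 mm and z = 875 mm, flush with the posts' −y face. 6 pickets, each 66 mm wide, 17 mm thick and 938 mm tall, are fixed to the +y face of the rails with their bottoms at z = 96 mm, evenly spaced across the span with equal gaps (rounded down to the nearest mm) at the −x end and between each pair — any rounding remainder accumulates at the +x end.

The ladder is on top of the table. The fence section is against the table's +x side, with their −y faces flush.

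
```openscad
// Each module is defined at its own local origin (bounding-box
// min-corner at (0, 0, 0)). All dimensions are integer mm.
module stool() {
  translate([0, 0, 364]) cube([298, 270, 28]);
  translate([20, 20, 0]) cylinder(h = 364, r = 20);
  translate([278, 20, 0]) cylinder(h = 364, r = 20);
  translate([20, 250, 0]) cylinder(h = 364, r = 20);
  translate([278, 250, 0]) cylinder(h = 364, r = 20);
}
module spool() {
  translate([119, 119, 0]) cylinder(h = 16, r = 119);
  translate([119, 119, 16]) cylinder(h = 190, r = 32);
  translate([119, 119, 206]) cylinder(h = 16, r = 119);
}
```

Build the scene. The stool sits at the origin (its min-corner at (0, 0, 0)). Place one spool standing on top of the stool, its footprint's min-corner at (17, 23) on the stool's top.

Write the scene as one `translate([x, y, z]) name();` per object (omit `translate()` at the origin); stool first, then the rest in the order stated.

stool();
translate([17, 23, 392]) spool();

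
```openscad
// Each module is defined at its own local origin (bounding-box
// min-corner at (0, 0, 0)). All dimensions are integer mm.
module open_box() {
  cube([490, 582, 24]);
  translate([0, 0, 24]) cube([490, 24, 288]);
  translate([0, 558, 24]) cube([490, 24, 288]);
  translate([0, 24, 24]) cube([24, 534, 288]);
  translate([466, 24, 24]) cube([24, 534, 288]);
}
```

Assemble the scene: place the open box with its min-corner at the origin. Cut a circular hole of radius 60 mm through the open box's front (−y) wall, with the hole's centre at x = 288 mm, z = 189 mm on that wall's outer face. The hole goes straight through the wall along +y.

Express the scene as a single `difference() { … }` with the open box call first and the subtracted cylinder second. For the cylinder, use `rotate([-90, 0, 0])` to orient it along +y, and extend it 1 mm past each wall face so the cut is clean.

difference() {
  open_box();
  translate([288, -1, 189]) rotate([-90, 0, 0]) cylinder(h = 26, r = 60);
}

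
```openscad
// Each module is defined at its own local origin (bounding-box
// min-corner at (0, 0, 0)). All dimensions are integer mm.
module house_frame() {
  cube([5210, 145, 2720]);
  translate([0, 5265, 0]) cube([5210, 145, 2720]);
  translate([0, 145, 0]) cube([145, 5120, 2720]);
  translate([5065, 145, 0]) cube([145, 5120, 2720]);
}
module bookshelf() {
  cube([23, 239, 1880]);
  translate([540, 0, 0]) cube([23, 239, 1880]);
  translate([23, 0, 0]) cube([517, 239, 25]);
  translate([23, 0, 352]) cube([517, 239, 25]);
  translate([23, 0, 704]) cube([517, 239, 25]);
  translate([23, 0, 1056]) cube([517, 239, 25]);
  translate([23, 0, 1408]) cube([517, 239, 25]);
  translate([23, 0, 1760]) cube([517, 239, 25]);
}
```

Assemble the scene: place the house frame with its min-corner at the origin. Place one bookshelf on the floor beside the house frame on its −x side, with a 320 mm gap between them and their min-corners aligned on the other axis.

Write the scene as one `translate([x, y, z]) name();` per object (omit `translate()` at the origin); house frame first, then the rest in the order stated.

house_frame();
translate([-883, 0, 0]) bookshelf();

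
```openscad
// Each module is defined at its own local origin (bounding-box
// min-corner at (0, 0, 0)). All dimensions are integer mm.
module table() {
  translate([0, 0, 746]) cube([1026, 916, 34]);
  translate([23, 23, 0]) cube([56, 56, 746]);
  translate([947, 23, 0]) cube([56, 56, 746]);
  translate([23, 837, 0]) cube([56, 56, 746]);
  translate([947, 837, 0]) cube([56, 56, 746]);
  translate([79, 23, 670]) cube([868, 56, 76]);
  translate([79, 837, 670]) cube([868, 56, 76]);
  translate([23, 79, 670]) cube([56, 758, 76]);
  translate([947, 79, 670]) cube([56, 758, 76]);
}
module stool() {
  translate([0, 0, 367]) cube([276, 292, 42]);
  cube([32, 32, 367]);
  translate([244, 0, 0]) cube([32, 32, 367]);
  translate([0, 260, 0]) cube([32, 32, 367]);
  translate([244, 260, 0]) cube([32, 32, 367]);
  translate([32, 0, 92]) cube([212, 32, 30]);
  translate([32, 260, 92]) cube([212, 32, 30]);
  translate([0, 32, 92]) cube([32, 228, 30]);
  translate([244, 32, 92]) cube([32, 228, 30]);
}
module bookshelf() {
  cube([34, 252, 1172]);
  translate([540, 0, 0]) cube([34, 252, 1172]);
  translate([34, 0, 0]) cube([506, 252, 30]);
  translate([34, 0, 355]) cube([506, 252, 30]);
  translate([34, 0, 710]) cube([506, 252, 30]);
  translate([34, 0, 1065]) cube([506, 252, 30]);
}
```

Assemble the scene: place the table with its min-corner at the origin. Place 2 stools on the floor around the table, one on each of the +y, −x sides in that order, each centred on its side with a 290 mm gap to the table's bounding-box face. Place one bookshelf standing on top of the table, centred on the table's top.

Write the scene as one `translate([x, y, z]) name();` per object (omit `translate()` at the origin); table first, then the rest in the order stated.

table();
translate([375, 1206, 0]) stool();
translate([-566, 312, 0]) stool();
translate([226, 332, 780]) bookshelf();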